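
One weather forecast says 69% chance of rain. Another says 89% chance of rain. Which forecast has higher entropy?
69% forecast

Treat each forecast as a Bernoulli distribution. Binary entropy is maximized at p=0.5 and falls off symmetrically toward 0 or 1. The 69% forecast is closer to 50%, so it is more uncertain. H(69%) ≈ 0.893 bits, H(89%) ≈ 0.500 bits.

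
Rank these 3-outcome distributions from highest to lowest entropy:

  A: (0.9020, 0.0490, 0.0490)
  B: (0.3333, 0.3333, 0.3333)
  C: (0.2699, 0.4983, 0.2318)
B > C > A

Key insight: Entropy is maximized by uniform distributions and minimized by concentrated distributions.

- Uniform distributions have maximum entropy log₂(3) = 1.5850 bits
- The more "peaked" or concentrated a distribution, the lower its entropy

Entropies:
  H(A) = 0.5606 bits
  H(B) = 1.5850 bits
  H(C) = 1.4996 bits

Ranking: B > C > A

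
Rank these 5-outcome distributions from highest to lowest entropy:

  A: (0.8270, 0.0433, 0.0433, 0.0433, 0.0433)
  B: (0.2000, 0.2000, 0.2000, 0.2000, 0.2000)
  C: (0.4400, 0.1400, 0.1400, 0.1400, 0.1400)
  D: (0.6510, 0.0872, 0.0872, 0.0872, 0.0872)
B > C > D > A

Key insight: Entropy is maximized by uniform distributions and minimized by concentrated distributions.

Entropies:
  H(A) = 1.0105 bits
  H(B) = 2.3219 bits
  H(C) = 2.1096 bits
  H(D) = 1.6312 bits

Ranking: B > C > D > A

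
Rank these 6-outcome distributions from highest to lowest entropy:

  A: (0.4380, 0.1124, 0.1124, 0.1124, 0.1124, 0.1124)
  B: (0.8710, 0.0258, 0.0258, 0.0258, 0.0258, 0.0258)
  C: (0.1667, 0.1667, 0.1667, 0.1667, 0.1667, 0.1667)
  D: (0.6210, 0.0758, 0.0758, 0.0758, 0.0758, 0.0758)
C > A > D > B

Key insight: Entropy is maximized by uniform distributions and minimized by concentrated distributions.

Entropies:
  H(A) = 2.2938 bits
  H(B) = 0.8542 bits
  H(C) = 2.5850 bits
  H(D) = 1.8373 bits

Ranking: C > A > D > B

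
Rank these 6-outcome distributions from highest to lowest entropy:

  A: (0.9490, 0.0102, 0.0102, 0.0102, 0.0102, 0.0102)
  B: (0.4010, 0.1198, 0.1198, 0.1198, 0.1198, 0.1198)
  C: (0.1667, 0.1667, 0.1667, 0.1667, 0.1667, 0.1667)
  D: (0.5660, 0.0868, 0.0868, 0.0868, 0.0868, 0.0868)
C > B > D > A

Key insight: Entropy is maximized by uniform distributions and minimized by concentrated distributions.

Entropies:
  H(A) = 0.4090 bits
  H(B) = 2.3624 bits
  H(C) = 2.5850 bits
  H(D) = 1.9951 bits

Ranking: C > B > D > A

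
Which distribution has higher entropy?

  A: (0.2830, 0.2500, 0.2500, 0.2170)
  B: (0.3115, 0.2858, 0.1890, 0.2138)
A

Both distributions are close to uniform, making this a harder comparison.

H(A) = 1.9937 bits
H(B) = 1.9706 bits

The distribution closer to uniform has higher entropy.
Answer: A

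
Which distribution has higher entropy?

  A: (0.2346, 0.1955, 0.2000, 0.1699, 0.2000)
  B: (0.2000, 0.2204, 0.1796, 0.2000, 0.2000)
B

Both distributions are close to uniform, making this a harder comparison.

H(A) = 2.3143 bits
H(B) = 2.3189 bits

The distribution closer to uniform has higher entropy.
Answer: B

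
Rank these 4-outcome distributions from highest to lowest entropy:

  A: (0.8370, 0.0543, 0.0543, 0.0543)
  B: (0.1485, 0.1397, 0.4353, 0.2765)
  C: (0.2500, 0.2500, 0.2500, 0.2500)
C > B > A

Key insight: Entropy is maximized by uniform distributions and minimized by concentrated distributions.

- Uniform distributions have maximum entropy log₂(4) = 2.0000 bits
- The more "peaked" or concentrated a distribution, the lower its entropy

Entropies:
  H(A) = 0.8998 bits
  H(B) = 1.8403 bits
  H(C) = 2.0000 bits

Ranking: C > B > A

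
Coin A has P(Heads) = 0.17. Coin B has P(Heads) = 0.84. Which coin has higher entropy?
A

For binary distributions, entropy is maximized at p=0.5 and decreases as p moves toward 0 or 1.

H(A) = H(0.17) = 0.6577 bits
H(B) = H(0.84) = 0.6343 bits

Distribution A (p=0.17) is closer to uniform (p=0.5), so it has higher entropy.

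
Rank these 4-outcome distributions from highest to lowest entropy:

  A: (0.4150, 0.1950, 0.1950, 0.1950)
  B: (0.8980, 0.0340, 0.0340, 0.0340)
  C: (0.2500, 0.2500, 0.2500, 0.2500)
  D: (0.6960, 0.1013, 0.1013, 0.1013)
C > A > D > B

Key insight: Entropy is maximized by uniform distributions and minimized by concentrated distributions.

Entropies:
  H(A) = 1.9063 bits
  H(B) = 0.6370 bits
  H(C) = 2.0000 bits
  H(D) = 1.3680 bits

Ranking: C > A > D > B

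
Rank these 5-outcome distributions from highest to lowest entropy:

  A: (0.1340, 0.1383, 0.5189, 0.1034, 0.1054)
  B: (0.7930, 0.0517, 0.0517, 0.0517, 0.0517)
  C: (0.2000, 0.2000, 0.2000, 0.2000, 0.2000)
C > A > B

Key insight: Entropy is maximized by uniform distributions and minimized by concentrated distributions.

- Uniform distributions have maximum entropy log₂(5) = 2.3219 bits
- The more "peaked" or concentrated a distribution, the lower its entropy

Entropies:
  H(A) = 1.9550 bits
  H(B) = 1.1497 bits
  H(C) = 2.3219 bits

Ranking: C > A > B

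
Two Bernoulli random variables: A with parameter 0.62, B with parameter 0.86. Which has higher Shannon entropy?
A

For binary distributions, entropy is maximized at p=0.5 and decreases as p moves toward 0 or 1.

H(A) = H(0.62) = 0.9580 bits
H(B) = H(0.86) = 0.5842 bits

Distribution A (p=0.62) is closer to uniform (p=0.5), so it has higher entropy.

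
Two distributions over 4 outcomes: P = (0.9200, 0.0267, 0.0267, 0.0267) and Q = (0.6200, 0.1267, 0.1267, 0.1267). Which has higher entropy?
Q

P is highly concentrated on one outcome (92%), making it nearly deterministic. Q spreads its mass more evenly (max 62%). The more spread-out distribution has higher entropy: H(P) ≈ 0.529 bits, H(Q) ≈ 1.560 bits.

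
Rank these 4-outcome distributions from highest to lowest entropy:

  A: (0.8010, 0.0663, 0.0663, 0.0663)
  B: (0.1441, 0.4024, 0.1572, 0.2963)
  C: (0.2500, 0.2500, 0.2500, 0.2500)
C > B > A

Key insight: Entropy is maximized by uniform distributions and minimized by concentrated distributions.

- Uniform distributions have maximum entropy log₂(4) = 2.0000 bits
- The more "peaked" or concentrated a distribution, the lower its entropy

Entropies:
  H(A) = 1.0353 bits
  H(B) = 1.8708 bits
  H(C) = 2.0000 bits

Ranking: C > B > A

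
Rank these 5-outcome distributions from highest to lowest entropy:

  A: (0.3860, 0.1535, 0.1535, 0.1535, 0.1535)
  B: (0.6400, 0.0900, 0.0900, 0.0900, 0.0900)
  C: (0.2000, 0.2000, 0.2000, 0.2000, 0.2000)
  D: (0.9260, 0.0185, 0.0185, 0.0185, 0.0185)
C > A > B > D

Key insight: Entropy is maximized by uniform distributions and minimized by concentrated distributions.

Entropies:
  H(A) = 2.1902 bits
  H(B) = 1.6627 bits
  H(C) = 2.3219 bits
  H(D) = 0.5287 bits

Ranking: C > A > B > D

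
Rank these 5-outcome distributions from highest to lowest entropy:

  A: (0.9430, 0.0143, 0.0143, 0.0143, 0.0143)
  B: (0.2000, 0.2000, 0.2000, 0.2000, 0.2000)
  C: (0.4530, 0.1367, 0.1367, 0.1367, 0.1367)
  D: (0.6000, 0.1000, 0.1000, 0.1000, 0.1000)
B > C > D > A

Key insight: Entropy is maximized by uniform distributions and minimized by concentrated distributions.

Entropies:
  H(A) = 0.4294 bits
  H(B) = 2.3219 bits
  H(C) = 2.0876 bits
  H(D) = 1.7710 bits

Ranking: B > C > D > A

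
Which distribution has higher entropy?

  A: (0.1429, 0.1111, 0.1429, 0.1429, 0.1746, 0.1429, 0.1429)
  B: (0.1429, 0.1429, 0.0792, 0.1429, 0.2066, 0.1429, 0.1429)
A

Both distributions are close to uniform, making this a harder comparison.

H(A) = 2.7971 bits
H(B) = 2.7649 bits

The distribution closer to uniform has higher entropy.
Answer: A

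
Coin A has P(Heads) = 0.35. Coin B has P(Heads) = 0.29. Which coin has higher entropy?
A

For binary distributions, entropy is maximized at p=0.5 and decreases as p moves toward 0 or 1.

H(A) = H(0.35) = 0.9341 bits
H(B) = H(0.29) = 0.8687 bits

Distribution A (p=0.35) is closer to uniform (p=0.5), so it has higher entropy.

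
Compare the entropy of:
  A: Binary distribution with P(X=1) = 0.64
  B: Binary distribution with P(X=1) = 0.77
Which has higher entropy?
A

For binary distributions, entropy is maximized at p=0.5 and decreases as p moves toward 0 or 1.

H(A) = H(0.64) = 0.9427 bits
H(B) = H(0.77) = 0.7780 bits

Distribution A (p=0.64) is closer to uniform (p=0.5), so it has higher entropy.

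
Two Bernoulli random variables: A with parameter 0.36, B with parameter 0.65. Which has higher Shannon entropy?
A

For binary distributions, entropy is maximized at p=0.5 and decreases as p moves toward 0 or 1.

H(A) = H(0.36) = 0.9427 bits
H(B) = H(0.65) = 0.9341 bits

Distribution A (p=0.36) is closer to uniform (p=0.5), so it has higher entropy.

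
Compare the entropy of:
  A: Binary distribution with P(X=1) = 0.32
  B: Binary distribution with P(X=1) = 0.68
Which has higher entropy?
Equal

For binary distributions, entropy is maximized at p=0.5 and decreases as p moves toward 0 or 1.

H(A) = H(0.32) = 0.9044 bits
H(B) = H(0.68) = 0.9044 bits

Both distributions are equally far from uniform (|0.32-0.5| = |0.68-0.5|), so they have the same entropy.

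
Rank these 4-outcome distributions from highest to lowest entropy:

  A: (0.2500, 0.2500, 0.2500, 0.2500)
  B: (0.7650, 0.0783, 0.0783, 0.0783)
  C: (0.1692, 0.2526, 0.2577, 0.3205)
A > C > B

Key insight: Entropy is maximized by uniform distributions and minimized by concentrated distributions.

- Uniform distributions have maximum entropy log₂(4) = 2.0000 bits
- The more "peaked" or concentrated a distribution, the lower its entropy

Entropies:
  H(A) = 2.0000 bits
  H(B) = 1.1591 bits
  H(C) = 1.9654 bits

Ranking: A > C > B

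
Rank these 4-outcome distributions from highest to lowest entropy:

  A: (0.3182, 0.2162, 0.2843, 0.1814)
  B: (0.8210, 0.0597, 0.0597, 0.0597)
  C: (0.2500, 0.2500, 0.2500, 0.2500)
C > A > B

Key insight: Entropy is maximized by uniform distributions and minimized by concentrated distributions.

- Uniform distributions have maximum entropy log₂(4) = 2.0000 bits
- The more "peaked" or concentrated a distribution, the lower its entropy

Entropies:
  H(A) = 1.9659 bits
  H(B) = 0.9616 bits
  H(C) = 2.0000 bits

Ranking: C > A > B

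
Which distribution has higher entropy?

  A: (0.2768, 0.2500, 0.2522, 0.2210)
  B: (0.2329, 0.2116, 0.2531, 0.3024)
A

Both distributions are close to uniform, making this a harder comparison.

H(A) = 1.9955 bits
H(B) = 1.9872 bits

The distribution closer to uniform has higher entropy.
Answer: A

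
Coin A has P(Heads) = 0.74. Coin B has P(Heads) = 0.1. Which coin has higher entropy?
A

For binary distributions, entropy is maximized at p=0.5 and decreases as p moves toward 0 or 1.

H(A) = H(0.74) = 0.8267 bits
H(B) = H(0.1) = 0.4690 bits

Distribution A (p=0.74) is closer to uniform (p=0.5), so it has higher entropy.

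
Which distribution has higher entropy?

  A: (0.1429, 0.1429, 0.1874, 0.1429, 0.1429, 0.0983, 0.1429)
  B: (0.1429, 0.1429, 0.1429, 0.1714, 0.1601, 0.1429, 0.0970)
B

Both distributions are close to uniform, making this a harder comparison.

H(A) = 2.7870 bits
H(B) = 2.7901 bits

The distribution closer to uniform has higher entropy.
Answer: B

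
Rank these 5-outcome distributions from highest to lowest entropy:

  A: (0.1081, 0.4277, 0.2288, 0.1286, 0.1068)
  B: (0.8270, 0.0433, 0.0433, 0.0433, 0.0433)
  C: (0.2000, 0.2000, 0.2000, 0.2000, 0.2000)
C > A > B

Key insight: Entropy is maximized by uniform distributions and minimized by concentrated distributions.

- Uniform distributions have maximum entropy log₂(5) = 2.3219 bits
- The more "peaked" or concentrated a distribution, the lower its entropy

Entropies:
  H(A) = 2.0831 bits
  H(B) = 1.0105 bits
  H(C) = 2.3219 bits

Ranking: C > A > B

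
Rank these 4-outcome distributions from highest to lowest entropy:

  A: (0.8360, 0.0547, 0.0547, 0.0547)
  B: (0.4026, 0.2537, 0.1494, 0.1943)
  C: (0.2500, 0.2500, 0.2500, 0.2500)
C > B > A

Key insight: Entropy is maximized by uniform distributions and minimized by concentrated distributions.

- Uniform distributions have maximum entropy log₂(4) = 2.0000 bits
- The more "peaked" or concentrated a distribution, the lower its entropy

Entropies:
  H(A) = 0.9037 bits
  H(B) = 1.8995 bits
  H(C) = 2.0000 bits

Ranking: C > B > A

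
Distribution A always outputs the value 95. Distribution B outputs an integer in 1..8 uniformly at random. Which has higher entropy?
B

A is deterministic, so H(A) = 0. B is uniform over 8 outcomes, so H(B) = log₂(8) = 3.000 bits. Any distribution with genuine randomness has higher entropy than a deterministic one.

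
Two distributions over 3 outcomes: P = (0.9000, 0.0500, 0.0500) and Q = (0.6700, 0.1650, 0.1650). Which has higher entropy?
Q

P is highly concentrated on one outcome (90%), making it nearly deterministic. Q spreads its mass more evenly (max 67%). The more spread-out distribution has higher entropy: H(P) ≈ 0.569 bits, H(Q) ≈ 1.245 bits.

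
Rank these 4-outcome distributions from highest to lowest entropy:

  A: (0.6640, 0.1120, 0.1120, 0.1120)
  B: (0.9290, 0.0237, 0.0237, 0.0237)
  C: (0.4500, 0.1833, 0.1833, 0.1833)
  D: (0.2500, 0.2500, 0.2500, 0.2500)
D > C > A > B

Key insight: Entropy is maximized by uniform distributions and minimized by concentrated distributions.

Entropies:
  H(A) = 1.4535 bits
  H(B) = 0.4822 bits
  H(C) = 1.8645 bits
  H(D) = 2.0000 bits

Ranking: D > C > A > B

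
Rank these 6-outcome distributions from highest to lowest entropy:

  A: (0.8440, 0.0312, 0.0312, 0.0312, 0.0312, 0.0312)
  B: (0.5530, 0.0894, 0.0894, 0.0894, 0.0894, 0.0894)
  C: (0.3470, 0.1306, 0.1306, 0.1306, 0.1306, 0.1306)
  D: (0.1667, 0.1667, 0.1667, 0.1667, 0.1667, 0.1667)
D > C > B > A

Key insight: Entropy is maximized by uniform distributions and minimized by concentrated distributions.

Entropies:
  H(A) = 0.9869 bits
  H(B) = 2.0298 bits
  H(C) = 2.4476 bits
  H(D) = 2.5850 bits

Ranking: D > C > B > A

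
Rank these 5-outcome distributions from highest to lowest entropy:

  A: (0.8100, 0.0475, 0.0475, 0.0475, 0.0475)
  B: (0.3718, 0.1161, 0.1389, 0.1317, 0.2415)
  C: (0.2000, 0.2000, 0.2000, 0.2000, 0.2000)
C > B > A

Key insight: Entropy is maximized by uniform distributions and minimized by concentrated distributions.

- Uniform distributions have maximum entropy log₂(5) = 2.3219 bits
- The more "peaked" or concentrated a distribution, the lower its entropy

Entropies:
  H(A) = 1.0815 bits
  H(B) = 2.1673 bits
  H(C) = 2.3219 bits

Ranking: C > B > A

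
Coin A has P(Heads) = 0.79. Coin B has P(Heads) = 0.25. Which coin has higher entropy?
B

For binary distributions, entropy is maximized at p=0.5 and decreases as p moves toward 0 or 1.

H(A) = H(0.79) = 0.7415 bits
H(B) = H(0.25) = 0.8113 bits

Distribution B (p=0.25) is closer to uniform (p=0.5), so it has higher entropy.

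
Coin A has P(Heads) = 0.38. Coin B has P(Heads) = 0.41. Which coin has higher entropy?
B

For binary distributions, entropy is maximized at p=0.5 and decreases as p moves toward 0 or 1.

H(A) = H(0.38) = 0.9580 bits
H(B) = H(0.41) = 0.9765 bits

Distribution B (p=0.41) is closer to uniform (p=0.5), so it has higher entropy.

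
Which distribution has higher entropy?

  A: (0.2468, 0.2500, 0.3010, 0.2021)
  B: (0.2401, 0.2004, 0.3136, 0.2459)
A

Both distributions are close to uniform, making this a harder comparison.

H(A) = 1.9858 bits
H(B) = 1.9812 bits

The distribution closer to uniform has higher entropy.
Answer: A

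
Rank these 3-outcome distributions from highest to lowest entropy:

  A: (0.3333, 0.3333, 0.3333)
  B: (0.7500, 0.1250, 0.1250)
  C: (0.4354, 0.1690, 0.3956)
A > C > B

Key insight: Entropy is maximized by uniform distributions and minimized by concentrated distributions.

- Uniform distributions have maximum entropy log₂(3) = 1.5850 bits
- The more "peaked" or concentrated a distribution, the lower its entropy

Entropies:
  H(A) = 1.5850 bits
  H(B) = 1.0613 bits
  H(C) = 1.4850 bits

Ranking: A > C > B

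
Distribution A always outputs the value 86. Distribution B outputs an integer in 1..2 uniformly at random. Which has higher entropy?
B

A is deterministic, so H(A) = 0. B is uniform over 2 outcomes, so H(B) = log₂(2) = 1.000 bits. Any distribution with genuine randomness has higher entropy than a deterministic one.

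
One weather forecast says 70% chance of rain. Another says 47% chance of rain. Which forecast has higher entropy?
47% forecast

Treat each forecast as a Bernoulli distribution. Binary entropy is maximized at p=0.5 and falls off symmetrically toward 0 or 1. The 47% forecast is closer to 50%, so it is more uncertain. H(70%) ≈ 0.881 bits, H(47%) ≈ 0.997 bits.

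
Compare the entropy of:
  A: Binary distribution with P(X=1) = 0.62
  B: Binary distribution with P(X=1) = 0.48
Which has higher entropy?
B

For binary distributions, entropy is maximized at p=0.5 and decreases as p moves toward 0 or 1.

H(A) = H(0.62) = 0.9580 bits
H(B) = H(0.48) = 0.9988 bits

Distribution B (p=0.48) is closer to uniform (p=0.5), so it has higher entropy.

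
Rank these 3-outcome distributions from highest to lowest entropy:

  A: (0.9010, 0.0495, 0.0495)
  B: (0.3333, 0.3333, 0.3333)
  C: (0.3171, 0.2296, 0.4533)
B > C > A

Key insight: Entropy is maximized by uniform distributions and minimized by concentrated distributions.

- Uniform distributions have maximum entropy log₂(3) = 1.5850 bits
- The more "peaked" or concentrated a distribution, the lower its entropy

Entropies:
  H(A) = 0.5648 bits
  H(B) = 1.5850 bits
  H(C) = 1.5303 bits

Ranking: B > C > A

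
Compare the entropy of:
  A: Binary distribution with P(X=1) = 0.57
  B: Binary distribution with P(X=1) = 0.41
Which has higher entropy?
A

For binary distributions, entropy is maximized at p=0.5 and decreases as p moves toward 0 or 1.

H(A) = H(0.57) = 0.9858 bits
H(B) = H(0.41) = 0.9765 bits

Distribution A (p=0.57) is closer to uniform (p=0.5), so it has higher entropy.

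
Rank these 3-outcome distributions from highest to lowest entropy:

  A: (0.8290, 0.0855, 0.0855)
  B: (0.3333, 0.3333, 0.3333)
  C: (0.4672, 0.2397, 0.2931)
B > C > A

Key insight: Entropy is maximized by uniform distributions and minimized by concentrated distributions.

- Uniform distributions have maximum entropy log₂(3) = 1.5850 bits
- The more "peaked" or concentrated a distribution, the lower its entropy

Entropies:
  H(A) = 0.8310 bits
  H(B) = 1.5850 bits
  H(C) = 1.5259 bits

Ranking: B > C > A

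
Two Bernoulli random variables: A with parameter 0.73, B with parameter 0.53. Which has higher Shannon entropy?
B

For binary distributions, entropy is maximized at p=0.5 and decreases as p moves toward 0 or 1.

H(A) = H(0.73) = 0.8415 bits
H(B) = H(0.53) = 0.9974 bits

Distribution B (p=0.53) is closer to uniform (p=0.5), so it has higher entropy.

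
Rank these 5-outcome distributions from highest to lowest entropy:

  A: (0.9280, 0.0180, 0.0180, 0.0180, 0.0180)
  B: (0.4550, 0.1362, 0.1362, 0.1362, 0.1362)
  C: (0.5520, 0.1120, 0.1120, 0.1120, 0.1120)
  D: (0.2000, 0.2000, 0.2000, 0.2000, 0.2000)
D > B > C > A

Key insight: Entropy is maximized by uniform distributions and minimized by concentrated distributions.

Entropies:
  H(A) = 0.5173 bits
  H(B) = 2.0841 bits
  H(C) = 1.8882 bits
  H(D) = 2.3219 bits

Ranking: D > B > C > A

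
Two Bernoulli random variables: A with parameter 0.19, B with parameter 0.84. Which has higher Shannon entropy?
A

For binary distributions, entropy is maximized at p=0.5 and decreases as p moves toward 0 or 1.

H(A) = H(0.19) = 0.7015 bits
H(B) = H(0.84) = 0.6343 bits

Distribution A (p=0.19) is closer to uniform (p=0.5), so it has higher entropy.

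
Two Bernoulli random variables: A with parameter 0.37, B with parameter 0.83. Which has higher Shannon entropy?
A

For binary distributions, entropy is maximized at p=0.5 and decreases as p moves toward 0 or 1.

H(A) = H(0.37) = 0.9507 bits
H(B) = H(0.83) = 0.6577 bits

Distribution A (p=0.37) is closer to uniform (p=0.5), so it has higher entropy.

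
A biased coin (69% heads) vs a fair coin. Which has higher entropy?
Fair coin

The fair coin is uniform (p=0.5), maximizing binary entropy at 1 bit. The biased coin has H(0.69) ≈ 0.893 bits — its outcome is more predictable, so its entropy is lower.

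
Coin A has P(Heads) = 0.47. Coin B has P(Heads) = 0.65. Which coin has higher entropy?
A

For binary distributions, entropy is maximized at p=0.5 and decreases as p moves toward 0 or 1.

H(A) = H(0.47) = 0.9974 bits
H(B) = H(0.65) = 0.9341 bits

Distribution A (p=0.47) is closer to uniform (p=0.5), so it has higher entropy.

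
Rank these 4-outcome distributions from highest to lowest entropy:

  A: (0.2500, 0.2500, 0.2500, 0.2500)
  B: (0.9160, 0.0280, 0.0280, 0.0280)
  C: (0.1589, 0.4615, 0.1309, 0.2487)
A > C > B

Key insight: Entropy is maximized by uniform distributions and minimized by concentrated distributions.

- Uniform distributions have maximum entropy log₂(4) = 2.0000 bits
- The more "peaked" or concentrated a distribution, the lower its entropy

Entropies:
  H(A) = 2.0000 bits
  H(B) = 0.5493 bits
  H(C) = 1.8198 bits

Ranking: A > C > B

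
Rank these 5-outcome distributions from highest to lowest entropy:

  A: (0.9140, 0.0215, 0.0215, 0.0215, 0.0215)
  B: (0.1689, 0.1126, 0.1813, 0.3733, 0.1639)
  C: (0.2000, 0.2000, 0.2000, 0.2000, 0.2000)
C > B > A

Key insight: Entropy is maximized by uniform distributions and minimized by concentrated distributions.

- Uniform distributions have maximum entropy log₂(5) = 2.3219 bits
- The more "peaked" or concentrated a distribution, the lower its entropy

Entropies:
  H(A) = 0.5950 bits
  H(B) = 2.1931 bits
  H(C) = 2.3219 bits

Ranking: C > B > A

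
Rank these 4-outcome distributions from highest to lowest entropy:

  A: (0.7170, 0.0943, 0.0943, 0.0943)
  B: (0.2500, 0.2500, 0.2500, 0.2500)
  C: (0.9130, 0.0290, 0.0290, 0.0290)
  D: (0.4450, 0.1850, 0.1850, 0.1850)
B > D > A > C

Key insight: Entropy is maximized by uniform distributions and minimized by concentrated distributions.

Entropies:
  H(A) = 1.3081 bits
  H(B) = 2.0000 bits
  H(C) = 0.5643 bits
  H(D) = 1.8709 bits

Ranking: B > D > A > C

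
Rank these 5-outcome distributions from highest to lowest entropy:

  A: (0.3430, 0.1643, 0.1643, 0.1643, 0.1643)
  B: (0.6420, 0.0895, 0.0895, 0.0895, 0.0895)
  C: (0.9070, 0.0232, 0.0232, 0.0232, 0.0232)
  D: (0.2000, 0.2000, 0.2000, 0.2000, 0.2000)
D > A > B > C

Key insight: Entropy is maximized by uniform distributions and minimized by concentrated distributions.

Entropies:
  H(A) = 2.2417 bits
  H(B) = 1.6570 bits
  H(C) = 0.6324 bits
  H(D) = 2.3219 bits

Ranking: D > A > B > C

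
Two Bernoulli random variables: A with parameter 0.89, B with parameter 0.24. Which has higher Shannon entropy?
B

For binary distributions, entropy is maximized at p=0.5 and decreases as p moves toward 0 or 1.

H(A) = H(0.89) = 0.4999 bits
H(B) = H(0.24) = 0.7950 bits

Distribution B (p=0.24) is closer to uniform (p=0.5), so it has higher entropy.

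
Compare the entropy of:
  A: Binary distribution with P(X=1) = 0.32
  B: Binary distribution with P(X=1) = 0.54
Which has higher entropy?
B

For binary distributions, entropy is maximized at p=0.5 and decreases as p moves toward 0 or 1.

H(A) = H(0.32) = 0.9044 bits
H(B) = H(0.54) = 0.9954 bits

Distribution B (p=0.54) is closer to uniform (p=0.5), so it has higher entropy.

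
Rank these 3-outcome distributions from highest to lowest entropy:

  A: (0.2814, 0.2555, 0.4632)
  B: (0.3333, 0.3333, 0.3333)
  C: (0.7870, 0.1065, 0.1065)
B > A > C

Key insight: Entropy is maximized by uniform distributions and minimized by concentrated distributions.

- Uniform distributions have maximum entropy log₂(3) = 1.5850 bits
- The more "peaked" or concentrated a distribution, the lower its entropy

Entropies:
  H(A) = 1.5320 bits
  H(B) = 1.5850 bits
  H(C) = 0.9602 bits

Ranking: B > A > C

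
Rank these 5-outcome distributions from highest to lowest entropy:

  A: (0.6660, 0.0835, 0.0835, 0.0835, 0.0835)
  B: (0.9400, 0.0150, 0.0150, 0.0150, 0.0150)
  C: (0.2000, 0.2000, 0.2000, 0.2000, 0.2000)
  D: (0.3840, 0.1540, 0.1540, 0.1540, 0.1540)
C > D > A > B

Key insight: Entropy is maximized by uniform distributions and minimized by concentrated distributions.

Entropies:
  H(A) = 1.5870 bits
  H(B) = 0.4474 bits
  H(C) = 2.3219 bits
  H(D) = 2.1928 bits

Ranking: C > D > A > B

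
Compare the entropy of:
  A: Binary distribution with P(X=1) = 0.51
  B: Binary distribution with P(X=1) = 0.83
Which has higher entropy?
A

For binary distributions, entropy is maximized at p=0.5 and decreases as p moves toward 0 or 1.

H(A) = H(0.51) = 0.9997 bits
H(B) = H(0.83) = 0.6577 bits

Distribution A (p=0.51) is closer to uniform (p=0.5), so it has higher entropy.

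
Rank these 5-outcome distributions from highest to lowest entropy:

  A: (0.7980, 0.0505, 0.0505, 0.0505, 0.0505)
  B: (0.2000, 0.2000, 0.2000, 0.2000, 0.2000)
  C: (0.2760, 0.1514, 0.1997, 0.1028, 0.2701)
B > C > A

Key insight: Entropy is maximized by uniform distributions and minimized by concentrated distributions.

- Uniform distributions have maximum entropy log₂(5) = 2.3219 bits
- The more "peaked" or concentrated a distribution, the lower its entropy

Entropies:
  H(A) = 1.1299 bits
  H(B) = 2.3219 bits
  H(C) = 2.2366 bits

Ranking: B > C > A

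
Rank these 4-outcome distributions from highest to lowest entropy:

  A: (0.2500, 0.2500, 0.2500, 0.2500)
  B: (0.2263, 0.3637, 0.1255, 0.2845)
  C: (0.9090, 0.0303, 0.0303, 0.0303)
A > B > C

Key insight: Entropy is maximized by uniform distributions and minimized by concentrated distributions.

- Uniform distributions have maximum entropy log₂(4) = 2.0000 bits
- The more "peaked" or concentrated a distribution, the lower its entropy

Entropies:
  H(A) = 2.0000 bits
  H(B) = 1.9075 bits
  H(C) = 0.5840 bits

Ranking: A > B > C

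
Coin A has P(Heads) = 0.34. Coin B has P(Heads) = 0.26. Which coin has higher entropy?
A

For binary distributions, entropy is maximized at p=0.5 and decreases as p moves toward 0 or 1.

H(A) = H(0.34) = 0.9248 bits
H(B) = H(0.26) = 0.8267 bits

Distribution A (p=0.34) is closer to uniform (p=0.5), so it has higher entropy.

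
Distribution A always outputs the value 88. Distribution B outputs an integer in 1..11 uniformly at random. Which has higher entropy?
B

A is deterministic, so H(A) = 0. B is uniform over 11 outcomes, so H(B) = log₂(11) = 3.459 bits. Any distribution with genuine randomness has higher entropy than a deterministic one.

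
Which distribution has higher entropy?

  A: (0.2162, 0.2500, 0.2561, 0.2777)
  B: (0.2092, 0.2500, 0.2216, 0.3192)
A

Both distributions are close to uniform, making this a harder comparison.

H(A) = 1.9943 bits
H(B) = 1.9798 bits

The distribution closer to uniform has higher entropy.
Answer: A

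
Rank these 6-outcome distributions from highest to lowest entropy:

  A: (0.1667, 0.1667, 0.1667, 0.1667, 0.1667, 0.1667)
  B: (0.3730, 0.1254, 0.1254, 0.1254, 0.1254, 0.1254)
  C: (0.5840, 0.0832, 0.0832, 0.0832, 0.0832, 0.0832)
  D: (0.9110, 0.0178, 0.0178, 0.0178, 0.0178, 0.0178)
A > B > C > D

Key insight: Entropy is maximized by uniform distributions and minimized by concentrated distributions.

Entropies:
  H(A) = 2.5850 bits
  H(B) = 2.4088 bits
  H(C) = 1.9455 bits
  H(D) = 0.6398 bits

Ranking: A > B > C > D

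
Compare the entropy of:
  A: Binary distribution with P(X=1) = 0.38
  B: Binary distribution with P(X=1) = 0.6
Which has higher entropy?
B

For binary distributions, entropy is maximized at p=0.5 and decreases as p moves toward 0 or 1.

H(A) = H(0.38) = 0.9580 bits
H(B) = H(0.6) = 0.9710 bits

Distribution B (p=0.6) is closer to uniform (p=0.5), so it has higher entropy.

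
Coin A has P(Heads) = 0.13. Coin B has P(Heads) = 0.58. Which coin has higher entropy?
B

For binary distributions, entropy is maximized at p=0.5 and decreases as p moves toward 0 or 1.

H(A) = H(0.13) = 0.5574 bits
H(B) = H(0.58) = 0.9815 bits

Distribution B (p=0.58) is closer to uniform (p=0.5), so it has higher entropy.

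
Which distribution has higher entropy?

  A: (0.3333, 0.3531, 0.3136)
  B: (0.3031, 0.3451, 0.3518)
A

Both distributions are close to uniform, making this a harder comparison.

H(A) = 1.5833 bits
H(B) = 1.5819 bits

The distribution closer to uniform has higher entropy.
Answer: A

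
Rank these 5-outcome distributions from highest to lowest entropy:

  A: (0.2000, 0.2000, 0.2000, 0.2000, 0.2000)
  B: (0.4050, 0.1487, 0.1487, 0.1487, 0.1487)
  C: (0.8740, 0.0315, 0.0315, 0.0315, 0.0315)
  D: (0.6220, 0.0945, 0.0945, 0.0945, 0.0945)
A > B > D > C

Key insight: Entropy is maximized by uniform distributions and minimized by concentrated distributions.

Entropies:
  H(A) = 2.3219 bits
  H(B) = 2.1638 bits
  H(C) = 0.7984 bits
  H(D) = 1.7126 bits

Ranking: A > B > D > C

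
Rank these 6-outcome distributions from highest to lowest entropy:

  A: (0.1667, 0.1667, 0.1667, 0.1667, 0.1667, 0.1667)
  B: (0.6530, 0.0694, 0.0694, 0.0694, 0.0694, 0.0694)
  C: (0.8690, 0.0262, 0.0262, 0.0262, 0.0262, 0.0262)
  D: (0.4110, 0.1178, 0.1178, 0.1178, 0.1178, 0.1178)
A > D > B > C

Key insight: Entropy is maximized by uniform distributions and minimized by concentrated distributions.

Entropies:
  H(A) = 2.5850 bits
  H(B) = 1.7371 bits
  H(C) = 0.8643 bits
  H(D) = 2.3446 bits

Ranking: A > D > B > C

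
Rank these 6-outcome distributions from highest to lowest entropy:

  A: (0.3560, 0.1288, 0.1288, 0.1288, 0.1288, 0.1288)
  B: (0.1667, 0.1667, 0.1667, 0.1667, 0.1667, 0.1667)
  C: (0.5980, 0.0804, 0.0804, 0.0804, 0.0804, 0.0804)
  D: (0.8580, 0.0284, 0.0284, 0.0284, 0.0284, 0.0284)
B > A > C > D

Key insight: Entropy is maximized by uniform distributions and minimized by concentrated distributions.

Entropies:
  H(A) = 2.4346 bits
  H(B) = 2.5850 bits
  H(C) = 1.9055 bits
  H(D) = 0.9192 bits

Ranking: B > A > C > D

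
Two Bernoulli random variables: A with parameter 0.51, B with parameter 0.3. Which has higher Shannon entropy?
A

For binary distributions, entropy is maximized at p=0.5 and decreases as p moves toward 0 or 1.

H(A) = H(0.51) = 0.9997 bits
H(B) = H(0.3) = 0.8813 bits

Distribution A (p=0.51) is closer to uniform (p=0.5), so it has higher entropy.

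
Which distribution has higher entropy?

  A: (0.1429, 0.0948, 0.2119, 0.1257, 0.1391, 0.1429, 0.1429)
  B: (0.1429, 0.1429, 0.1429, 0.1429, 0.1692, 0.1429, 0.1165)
B

Both distributions are close to uniform, making this a harder comparison.

H(A) = 2.7716 bits
H(B) = 2.8003 bits

The distribution closer to uniform has higher entropy.
Answer: B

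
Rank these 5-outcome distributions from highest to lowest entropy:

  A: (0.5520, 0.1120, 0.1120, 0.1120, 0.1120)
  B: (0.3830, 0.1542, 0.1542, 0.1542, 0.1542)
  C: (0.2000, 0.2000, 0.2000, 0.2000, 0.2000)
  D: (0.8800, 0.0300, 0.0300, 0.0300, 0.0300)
C > B > A > D

Key insight: Entropy is maximized by uniform distributions and minimized by concentrated distributions.

Entropies:
  H(A) = 1.8882 bits
  H(B) = 2.1941 bits
  H(C) = 2.3219 bits
  H(D) = 0.7694 bits

Ranking: C > B > A > D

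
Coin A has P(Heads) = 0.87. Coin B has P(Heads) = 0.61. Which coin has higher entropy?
B

For binary distributions, entropy is maximized at p=0.5 and decreases as p moves toward 0 or 1.

H(A) = H(0.87) = 0.5574 bits
H(B) = H(0.61) = 0.9648 bits

Distribution B (p=0.61) is closer to uniform (p=0.5), so it has higher entropy.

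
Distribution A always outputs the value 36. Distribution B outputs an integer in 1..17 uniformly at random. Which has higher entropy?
B

A is deterministic, so H(A) = 0. B is uniform over 17 outcomes, so H(B) = log₂(17) = 4.087 bits. Any distribution with genuine randomness has higher entropy than a deterministic one.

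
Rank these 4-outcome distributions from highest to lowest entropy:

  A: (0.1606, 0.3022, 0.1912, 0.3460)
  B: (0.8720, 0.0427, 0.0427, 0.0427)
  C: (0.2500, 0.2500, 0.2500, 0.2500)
C > A > B

Key insight: Entropy is maximized by uniform distributions and minimized by concentrated distributions.

- Uniform distributions have maximum entropy log₂(4) = 2.0000 bits
- The more "peaked" or concentrated a distribution, the lower its entropy

Entropies:
  H(A) = 1.9316 bits
  H(B) = 0.7548 bits
  H(C) = 2.0000 bits

Ranking: C > A > B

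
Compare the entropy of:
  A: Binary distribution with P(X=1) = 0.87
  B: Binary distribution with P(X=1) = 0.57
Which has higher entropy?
B

For binary distributions, entropy is maximized at p=0.5 and decreases as p moves toward 0 or 1.

H(A) = H(0.87) = 0.5574 bits
H(B) = H(0.57) = 0.9858 bits

Distribution B (p=0.57) is closer to uniform (p=0.5), so it has higher entropy.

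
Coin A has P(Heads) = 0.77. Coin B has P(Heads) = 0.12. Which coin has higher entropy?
A

For binary distributions, entropy is maximized at p=0.5 and decreases as p moves toward 0 or 1.

H(A) = H(0.77) = 0.7780 bits
H(B) = H(0.12) = 0.5294 bits

Distribution A (p=0.77) is closer to uniform (p=0.5), so it has higher entropy.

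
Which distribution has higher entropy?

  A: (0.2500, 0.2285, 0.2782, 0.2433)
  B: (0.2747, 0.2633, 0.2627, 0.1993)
A

Both distributions are close to uniform, making this a harder comparison.

H(A) = 1.9963 bits
H(B) = 1.9894 bits

The distribution closer to uniform has higher entropy.
Answer: A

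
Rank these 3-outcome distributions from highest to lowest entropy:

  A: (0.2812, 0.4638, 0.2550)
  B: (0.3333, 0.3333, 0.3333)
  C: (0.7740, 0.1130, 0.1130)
B > A > C

Key insight: Entropy is maximized by uniform distributions and minimized by concentrated distributions.

- Uniform distributions have maximum entropy log₂(3) = 1.5850 bits
- The more "peaked" or concentrated a distribution, the lower its entropy

Entropies:
  H(A) = 1.5315 bits
  H(B) = 1.5850 bits
  H(C) = 0.9970 bits

Ranking: B > A > C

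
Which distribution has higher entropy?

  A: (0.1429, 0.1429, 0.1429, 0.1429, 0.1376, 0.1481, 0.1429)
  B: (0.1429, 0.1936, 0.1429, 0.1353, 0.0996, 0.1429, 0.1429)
A

Both distributions are close to uniform, making this a harder comparison.

H(A) = 2.8071 bits
H(B) = 2.7848 bits

The distribution closer to uniform has higher entropy.
Answer: A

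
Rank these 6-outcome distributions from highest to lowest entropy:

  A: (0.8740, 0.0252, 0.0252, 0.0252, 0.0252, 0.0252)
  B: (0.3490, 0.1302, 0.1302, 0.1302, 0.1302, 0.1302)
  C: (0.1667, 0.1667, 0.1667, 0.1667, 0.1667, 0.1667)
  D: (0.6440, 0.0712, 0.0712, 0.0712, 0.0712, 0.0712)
C > B > D > A

Key insight: Entropy is maximized by uniform distributions and minimized by concentrated distributions.

Entropies:
  H(A) = 0.8389 bits
  H(B) = 2.4447 bits
  H(C) = 2.5850 bits
  H(D) = 1.7659 bits

Ranking: C > B > D > A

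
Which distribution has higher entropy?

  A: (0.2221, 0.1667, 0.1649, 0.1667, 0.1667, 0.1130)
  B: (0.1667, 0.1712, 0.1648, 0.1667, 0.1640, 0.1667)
B

Both distributions are close to uniform, making this a harder comparison.

H(A) = 2.5588 bits
H(B) = 2.5848 bits

The distribution closer to uniform has higher entropy.
Answer: B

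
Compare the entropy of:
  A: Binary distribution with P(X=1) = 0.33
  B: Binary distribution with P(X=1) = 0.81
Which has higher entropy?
A

For binary distributions, entropy is maximized at p=0.5 and decreases as p moves toward 0 or 1.

H(A) = H(0.33) = 0.9149 bits
H(B) = H(0.81) = 0.7015 bits

Distribution A (p=0.33) is closer to uniform (p=0.5), so it has higher entropy.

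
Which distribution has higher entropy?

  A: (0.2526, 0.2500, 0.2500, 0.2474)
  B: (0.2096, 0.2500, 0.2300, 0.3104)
A

Both distributions are close to uniform, making this a harder comparison.

H(A) = 2.0000 bits
H(B) = 1.9840 bits

The distribution closer to uniform has higher entropy.
Answer: A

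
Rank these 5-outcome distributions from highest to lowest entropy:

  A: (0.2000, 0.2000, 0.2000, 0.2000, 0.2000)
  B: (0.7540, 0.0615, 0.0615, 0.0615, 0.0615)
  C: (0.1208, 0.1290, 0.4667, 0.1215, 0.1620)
A > C > B

Key insight: Entropy is maximized by uniform distributions and minimized by concentrated distributions.

- Uniform distributions have maximum entropy log₂(5) = 2.3219 bits
- The more "peaked" or concentrated a distribution, the lower its entropy

Entropies:
  H(A) = 2.3219 bits
  H(B) = 1.2969 bits
  H(C) = 2.0575 bits

Ranking: A > C > B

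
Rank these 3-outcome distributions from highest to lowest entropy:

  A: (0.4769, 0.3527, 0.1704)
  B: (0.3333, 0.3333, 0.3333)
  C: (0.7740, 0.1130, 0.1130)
B > A > C

Key insight: Entropy is maximized by uniform distributions and minimized by concentrated distributions.

- Uniform distributions have maximum entropy log₂(3) = 1.5850 bits
- The more "peaked" or concentrated a distribution, the lower its entropy

Entropies:
  H(A) = 1.4748 bits
  H(B) = 1.5850 bits
  H(C) = 0.9970 bits

Ranking: B > A > C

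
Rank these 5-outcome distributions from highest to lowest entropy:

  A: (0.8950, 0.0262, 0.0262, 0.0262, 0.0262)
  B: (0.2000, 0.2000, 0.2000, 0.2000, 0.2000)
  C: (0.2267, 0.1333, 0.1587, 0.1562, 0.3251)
B > C > A

Key insight: Entropy is maximized by uniform distributions and minimized by concentrated distributions.

- Uniform distributions have maximum entropy log₂(5) = 2.3219 bits
- The more "peaked" or concentrated a distribution, the lower its entropy

Entropies:
  H(A) = 0.6946 bits
  H(B) = 2.3219 bits
  H(C) = 2.2398 bits

Ranking: B > C > A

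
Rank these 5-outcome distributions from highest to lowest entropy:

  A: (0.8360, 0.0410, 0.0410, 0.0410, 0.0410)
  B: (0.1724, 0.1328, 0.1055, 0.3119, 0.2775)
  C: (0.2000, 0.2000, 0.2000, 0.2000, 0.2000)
C > B > A

Key insight: Entropy is maximized by uniform distributions and minimized by concentrated distributions.

- Uniform distributions have maximum entropy log₂(5) = 2.3219 bits
- The more "peaked" or concentrated a distribution, the lower its entropy

Entropies:
  H(A) = 0.9718 bits
  H(B) = 2.2037 bits
  H(C) = 2.3219 bits

Ranking: C > B > A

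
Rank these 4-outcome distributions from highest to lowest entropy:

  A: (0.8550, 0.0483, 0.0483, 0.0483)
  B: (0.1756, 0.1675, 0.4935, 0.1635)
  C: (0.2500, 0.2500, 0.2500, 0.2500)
C > B > A

Key insight: Entropy is maximized by uniform distributions and minimized by concentrated distributions.

- Uniform distributions have maximum entropy log₂(4) = 2.0000 bits
- The more "peaked" or concentrated a distribution, the lower its entropy

Entropies:
  H(A) = 0.8270 bits
  H(B) = 1.8024 bits
  H(C) = 2.0000 bits

Ranking: C > B > A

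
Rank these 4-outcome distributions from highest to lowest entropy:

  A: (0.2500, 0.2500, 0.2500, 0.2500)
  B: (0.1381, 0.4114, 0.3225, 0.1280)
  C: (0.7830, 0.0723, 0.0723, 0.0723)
A > B > C

Key insight: Entropy is maximized by uniform distributions and minimized by concentrated distributions.

- Uniform distributions have maximum entropy log₂(4) = 2.0000 bits
- The more "peaked" or concentrated a distribution, the lower its entropy

Entropies:
  H(A) = 2.0000 bits
  H(B) = 1.8277 bits
  H(C) = 1.0986 bits

Ranking: A > B > C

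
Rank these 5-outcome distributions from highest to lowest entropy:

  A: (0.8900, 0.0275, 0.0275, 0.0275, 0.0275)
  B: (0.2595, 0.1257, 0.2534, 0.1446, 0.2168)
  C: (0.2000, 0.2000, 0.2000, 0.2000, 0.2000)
C > B > A

Key insight: Entropy is maximized by uniform distributions and minimized by concentrated distributions.

- Uniform distributions have maximum entropy log₂(5) = 2.3219 bits
- The more "peaked" or concentrated a distribution, the lower its entropy

Entropies:
  H(A) = 0.7199 bits
  H(B) = 2.2645 bits
  H(C) = 2.3219 bits

Ranking: C > B > A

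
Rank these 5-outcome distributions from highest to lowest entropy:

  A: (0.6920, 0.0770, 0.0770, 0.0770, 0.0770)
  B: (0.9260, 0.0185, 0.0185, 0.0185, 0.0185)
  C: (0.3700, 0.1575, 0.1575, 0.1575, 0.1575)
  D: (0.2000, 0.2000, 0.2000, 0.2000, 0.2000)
D > C > A > B

Key insight: Entropy is maximized by uniform distributions and minimized by concentrated distributions.

Entropies:
  H(A) = 1.5069 bits
  H(B) = 0.5287 bits
  H(C) = 2.2107 bits
  H(D) = 2.3219 bits

Ranking: D > C > A > B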